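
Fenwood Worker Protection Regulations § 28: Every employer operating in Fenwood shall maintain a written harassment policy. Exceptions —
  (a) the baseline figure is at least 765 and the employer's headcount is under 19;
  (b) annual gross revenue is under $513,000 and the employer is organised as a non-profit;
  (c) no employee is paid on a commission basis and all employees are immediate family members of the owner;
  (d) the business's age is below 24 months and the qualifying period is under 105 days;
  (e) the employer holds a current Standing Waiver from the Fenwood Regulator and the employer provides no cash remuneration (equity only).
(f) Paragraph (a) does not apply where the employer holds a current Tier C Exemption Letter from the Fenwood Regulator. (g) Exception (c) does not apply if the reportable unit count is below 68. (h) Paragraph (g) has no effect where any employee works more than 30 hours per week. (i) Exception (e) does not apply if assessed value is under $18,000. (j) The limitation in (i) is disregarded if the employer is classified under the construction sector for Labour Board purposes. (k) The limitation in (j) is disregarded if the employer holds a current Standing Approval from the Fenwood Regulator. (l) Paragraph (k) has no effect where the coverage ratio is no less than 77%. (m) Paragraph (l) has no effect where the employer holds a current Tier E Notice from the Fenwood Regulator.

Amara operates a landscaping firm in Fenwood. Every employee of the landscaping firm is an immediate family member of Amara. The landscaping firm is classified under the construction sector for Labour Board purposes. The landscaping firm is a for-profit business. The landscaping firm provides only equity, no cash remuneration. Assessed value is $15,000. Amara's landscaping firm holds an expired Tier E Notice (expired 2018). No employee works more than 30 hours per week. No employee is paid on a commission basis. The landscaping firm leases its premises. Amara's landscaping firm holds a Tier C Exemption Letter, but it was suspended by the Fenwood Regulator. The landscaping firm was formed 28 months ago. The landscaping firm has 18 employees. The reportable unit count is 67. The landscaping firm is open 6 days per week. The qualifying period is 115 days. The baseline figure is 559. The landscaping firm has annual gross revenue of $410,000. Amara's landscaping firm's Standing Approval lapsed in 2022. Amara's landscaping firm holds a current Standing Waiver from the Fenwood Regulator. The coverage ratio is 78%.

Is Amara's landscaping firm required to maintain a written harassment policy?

Exception (a) requires that the baseline figure is at least 765; but the baseline figure is 559, short of 765, so (a) is unavailable.
Exception (b) fails — the employer is for-profit.
All of (c)'s requirements are met (no employee is paid on commission; every employee is an immediate family member). However, paragraphs (g)–(h) must be considered: (g) applies — the reportable unit count is 67, below the 68 limit. (h), which would lift (g), is not triggered — no employee exceeds 30 hours/week. So (c) is unavailable.
Exception (d) does not apply: the business's age is 28 months, not below 24 months.
All of (e)'s requirements are met (a current Standing Waiver is held; remuneration is equity-only). Applying paragraphs (i)–(m): (i) operates (assessed value is $15,000, under the $18,000 limit), but is overridden by (j): (j) operates — the landscaping firm is classified under the construction sector. (k), which would lift (j), is inapplicable — the Standing Approval is not current. Exception (e) stands.

No — exception (e) applies; Amara's landscaping firm is not required to maintain a written harassment policy.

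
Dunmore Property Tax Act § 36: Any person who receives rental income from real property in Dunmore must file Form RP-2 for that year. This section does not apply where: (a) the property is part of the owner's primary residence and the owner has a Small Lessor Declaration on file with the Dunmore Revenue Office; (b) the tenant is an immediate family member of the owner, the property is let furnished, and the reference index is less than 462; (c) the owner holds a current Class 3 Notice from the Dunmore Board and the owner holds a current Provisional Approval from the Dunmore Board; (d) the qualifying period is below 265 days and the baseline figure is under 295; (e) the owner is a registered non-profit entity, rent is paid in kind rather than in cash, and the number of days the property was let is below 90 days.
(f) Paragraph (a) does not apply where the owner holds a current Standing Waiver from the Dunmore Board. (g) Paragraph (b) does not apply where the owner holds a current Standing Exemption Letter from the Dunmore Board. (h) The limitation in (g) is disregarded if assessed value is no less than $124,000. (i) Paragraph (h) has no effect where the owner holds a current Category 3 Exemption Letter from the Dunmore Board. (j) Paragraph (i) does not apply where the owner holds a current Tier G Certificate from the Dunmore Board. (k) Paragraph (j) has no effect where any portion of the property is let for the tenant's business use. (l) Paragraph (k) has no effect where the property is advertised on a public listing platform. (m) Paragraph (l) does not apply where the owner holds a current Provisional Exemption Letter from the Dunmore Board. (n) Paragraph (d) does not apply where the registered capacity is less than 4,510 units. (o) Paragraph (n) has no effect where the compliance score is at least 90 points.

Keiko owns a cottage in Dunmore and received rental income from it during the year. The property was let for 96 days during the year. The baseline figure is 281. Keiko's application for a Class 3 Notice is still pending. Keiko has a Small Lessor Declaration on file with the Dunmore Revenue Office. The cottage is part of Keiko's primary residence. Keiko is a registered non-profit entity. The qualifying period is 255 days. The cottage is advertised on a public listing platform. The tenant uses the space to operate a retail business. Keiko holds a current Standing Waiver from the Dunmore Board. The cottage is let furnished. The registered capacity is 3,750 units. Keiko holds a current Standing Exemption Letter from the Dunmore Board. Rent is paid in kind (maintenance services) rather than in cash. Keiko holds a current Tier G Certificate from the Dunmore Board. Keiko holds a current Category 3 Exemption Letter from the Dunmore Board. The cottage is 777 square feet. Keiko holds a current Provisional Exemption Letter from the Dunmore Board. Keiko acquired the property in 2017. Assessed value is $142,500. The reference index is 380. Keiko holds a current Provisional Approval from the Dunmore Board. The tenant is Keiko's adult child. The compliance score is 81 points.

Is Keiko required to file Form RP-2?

Yes — Keiko must file Form RP-2.

All of (a)'s requirements are met (the cottage is part of the primary residence; a Small Lessor Declaration is on file). Turning to paragraph (f): (f) operates against (a): a current Standing Waiver is held. So (a) is unavailable.
All of (b)'s requirements are met (the tenant is an immediate family member; the property is let furnished; the reference index is 380, less than the 462 limit). Turning to paragraphs (g)–(m): (g) operates against (b): a current Standing Exemption Letter is held. (h) is triggered (assessed value is $142,500, meeting the $124,000 threshold), but is set aside by (i): (i) operates against (h): a current Category 3 Exemption Letter is held. (j) would limit (i) — a current Tier G Certificate is held — but (k) sets (j) aside: (k) applies — the space is let for business use. (l) applies (the property is publicly advertised), but is set aside by (m): (m) operates against (l): a current Provisional Exemption Letter is held. (b) is therefore removed.
Exception (c) requires that the owner holds a current Class 3 Notice from the Dunmore Board; but the Class 3 Notice is not current, so (c) is unavailable.
Exception (d)'s conditions are all satisfied: the qualifying period is 255 days, below the 265 days limit; the baseline figure is 281, under the 295 limit. However, paragraphs (n)–(o) must be considered: (n) operates against (d): the registered capacity is 3,750 units, less than the 4,510 units limit. (o), which would lift (n), does not operate here — the compliance score is 81 points, short of 90 points. (d) is therefore removed.
Exception (e) requires that the number of days the property was let is below 90 days; but the number of days the property was let is 96 days, not below 90 days, so (e) is unavailable.
No exception applies. The general rule governs.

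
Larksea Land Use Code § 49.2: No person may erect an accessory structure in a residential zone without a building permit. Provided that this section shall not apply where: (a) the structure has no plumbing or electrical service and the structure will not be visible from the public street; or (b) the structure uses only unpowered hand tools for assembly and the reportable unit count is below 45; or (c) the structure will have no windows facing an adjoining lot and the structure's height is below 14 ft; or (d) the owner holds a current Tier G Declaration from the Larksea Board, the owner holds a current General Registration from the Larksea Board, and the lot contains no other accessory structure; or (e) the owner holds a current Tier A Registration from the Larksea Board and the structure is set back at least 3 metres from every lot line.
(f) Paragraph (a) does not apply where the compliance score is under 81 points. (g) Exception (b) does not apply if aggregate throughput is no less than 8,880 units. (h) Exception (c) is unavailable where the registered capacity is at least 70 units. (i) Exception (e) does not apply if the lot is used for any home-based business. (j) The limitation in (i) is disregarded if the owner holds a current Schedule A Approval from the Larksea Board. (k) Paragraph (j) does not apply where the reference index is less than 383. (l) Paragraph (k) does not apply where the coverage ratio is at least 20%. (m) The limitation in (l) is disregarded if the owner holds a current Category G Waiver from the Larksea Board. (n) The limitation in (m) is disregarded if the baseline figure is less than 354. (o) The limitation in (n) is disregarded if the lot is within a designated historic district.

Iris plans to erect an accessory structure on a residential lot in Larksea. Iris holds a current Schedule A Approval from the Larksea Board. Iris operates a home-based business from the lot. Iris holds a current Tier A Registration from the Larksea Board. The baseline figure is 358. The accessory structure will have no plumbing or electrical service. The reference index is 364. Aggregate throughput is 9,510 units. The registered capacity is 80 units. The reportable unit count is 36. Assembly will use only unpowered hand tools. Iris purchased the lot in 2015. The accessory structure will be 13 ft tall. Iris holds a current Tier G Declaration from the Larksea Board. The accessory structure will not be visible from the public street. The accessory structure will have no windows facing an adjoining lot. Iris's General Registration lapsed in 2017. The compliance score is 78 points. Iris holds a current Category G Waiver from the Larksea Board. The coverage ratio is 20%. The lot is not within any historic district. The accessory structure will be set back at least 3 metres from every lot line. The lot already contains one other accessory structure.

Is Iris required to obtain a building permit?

Exception (a): there is no plumbing or electrical service; the structure will not be visible from the street — every condition holds. But: (f) is engaged — the compliance score is 78 points, under the 81 points limit. (a) is therefore removed.
Exception (b) is satisfied on its face — assembly uses only hand tools; the reportable unit count is 36, below the 45 limit. But applying paragraph (g): (g) is triggered — aggregate throughput is 9,510 units, meeting the 8,880 units threshold. So (b) is unavailable.
All of (c)'s requirements are met (no windows face an adjoining lot; the structure's height is 13 ft, below the 14 ft limit). But applying paragraph (h): (h) operates against (c): the registered capacity is 80 units, meeting the 70 units threshold. (c) is therefore removed.
Exception (d) does not apply: the General Registration is not current.
All of (e)'s requirements are met (a current Tier A Registration is held; the setback is at least 3 m on every side). But: (i) is triggered — a home-based business operates on the lot. (j) is triggered (a current Schedule A Approval is held), but yields to (k): (k) operates against (j): the reference index is 364, less than the 383 limit. (l) would limit (k) — the coverage ratio is 20%, meeting the 20% threshold — but (m) sets (l) aside: (m) operates against (l): a current Category G Waiver is held. (n), which would lift (m), does not operate here — the baseline figure is 358, not less than 354. (e) is therefore removed.
Every exception is unavailable, so the rule governs.

Yes — Iris must obtain a building permit.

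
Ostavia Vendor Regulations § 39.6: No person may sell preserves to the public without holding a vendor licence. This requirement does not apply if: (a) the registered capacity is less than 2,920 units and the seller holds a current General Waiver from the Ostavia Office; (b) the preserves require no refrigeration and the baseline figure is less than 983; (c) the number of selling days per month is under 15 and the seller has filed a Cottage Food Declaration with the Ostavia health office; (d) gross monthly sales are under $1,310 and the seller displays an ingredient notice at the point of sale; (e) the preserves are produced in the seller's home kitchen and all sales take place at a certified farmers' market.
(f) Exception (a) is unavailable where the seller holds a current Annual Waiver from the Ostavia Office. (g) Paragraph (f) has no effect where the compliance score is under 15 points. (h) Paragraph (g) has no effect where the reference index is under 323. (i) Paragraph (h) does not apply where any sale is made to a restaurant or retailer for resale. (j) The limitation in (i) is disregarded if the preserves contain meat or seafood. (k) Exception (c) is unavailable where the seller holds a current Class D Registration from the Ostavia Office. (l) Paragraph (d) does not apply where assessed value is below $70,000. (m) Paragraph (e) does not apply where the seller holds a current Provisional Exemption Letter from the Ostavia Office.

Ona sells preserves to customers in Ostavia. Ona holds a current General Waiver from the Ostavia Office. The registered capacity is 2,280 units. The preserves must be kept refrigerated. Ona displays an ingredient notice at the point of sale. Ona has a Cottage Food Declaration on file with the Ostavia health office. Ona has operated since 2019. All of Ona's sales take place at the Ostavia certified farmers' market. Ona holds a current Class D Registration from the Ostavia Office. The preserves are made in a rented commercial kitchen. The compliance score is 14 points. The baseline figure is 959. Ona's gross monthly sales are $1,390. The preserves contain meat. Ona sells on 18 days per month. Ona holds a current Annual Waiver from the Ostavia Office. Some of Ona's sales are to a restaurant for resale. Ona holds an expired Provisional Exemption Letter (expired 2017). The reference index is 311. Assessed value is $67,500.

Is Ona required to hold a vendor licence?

Exception (a): the registered capacity is 2,280 units, less than the 2,920 units limit; a current General Waiver is held — every condition holds. However, paragraphs (f)–(j) must be considered: (f) operates against (a): a current Annual Waiver is held. (g) would limit (f) — the compliance score is 14 points, under the 15 points limit — but (h) sets (g) aside: (h) is triggered — the reference index is 311, under the 323 limit. (i) would limit (h) — some sales are to a restaurant for resale — but (j) sets (i) aside: (j) operates against (i): the preserves contain meat. (a) is therefore removed.
Exception (b) does not apply: the preserves require refrigeration.
Exception (c) does not apply: the number of selling days per month is 18, not under 15.
Exception (d) does not apply: gross monthly sales are $1,390, not under $1,310.
Exception (e) fails — the preserves are made in a commercial kitchen, not a home kitchen.
None of the exceptions is available; § 39.6 applies in full.

Yes — Ona must hold a vendor licence.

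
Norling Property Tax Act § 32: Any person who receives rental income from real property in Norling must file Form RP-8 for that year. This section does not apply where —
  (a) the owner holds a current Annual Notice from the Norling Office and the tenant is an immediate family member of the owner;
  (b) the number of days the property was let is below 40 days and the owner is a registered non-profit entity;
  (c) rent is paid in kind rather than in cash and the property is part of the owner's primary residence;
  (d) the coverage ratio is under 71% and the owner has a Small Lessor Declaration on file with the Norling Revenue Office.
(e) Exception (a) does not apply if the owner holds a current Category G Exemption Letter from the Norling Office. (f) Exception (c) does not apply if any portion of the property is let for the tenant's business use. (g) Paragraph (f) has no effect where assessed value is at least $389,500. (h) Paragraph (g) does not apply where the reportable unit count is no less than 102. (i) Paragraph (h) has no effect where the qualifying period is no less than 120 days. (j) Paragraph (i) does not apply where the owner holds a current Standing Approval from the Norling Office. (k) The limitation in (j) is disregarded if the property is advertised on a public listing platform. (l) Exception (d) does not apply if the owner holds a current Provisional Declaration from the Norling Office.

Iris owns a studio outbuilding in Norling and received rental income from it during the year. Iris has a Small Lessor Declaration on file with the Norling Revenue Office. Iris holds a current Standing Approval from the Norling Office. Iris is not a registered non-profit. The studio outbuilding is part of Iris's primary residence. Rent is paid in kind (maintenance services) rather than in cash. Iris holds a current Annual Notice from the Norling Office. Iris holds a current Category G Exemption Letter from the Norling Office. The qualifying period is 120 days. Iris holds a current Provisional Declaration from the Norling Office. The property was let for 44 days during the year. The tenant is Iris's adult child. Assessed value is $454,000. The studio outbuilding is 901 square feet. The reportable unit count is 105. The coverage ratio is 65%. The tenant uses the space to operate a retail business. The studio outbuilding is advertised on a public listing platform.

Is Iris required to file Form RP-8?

No — exception (c) applies; Iris is not required to file Form RP-8.

Exception (a) is satisfied on its face — a current Annual Notice is held; the tenant is an immediate family member. However, paragraph (e) must be considered: (e) operates against (a): a current Category G Exemption Letter is held. So (a) is unavailable.
Exception (b) does not apply: the number of days the property was let is 44 days, not below 40 days.
Exception (c): rent is paid in kind; the studio outbuilding is part of the primary residence — every condition holds. Applying paragraphs (f)–(k): (f) operates (the space is let for business use), but is overridden by (g): (g) operates — assessed value is $454,000, meeting the $389,500 threshold. (h) would limit (g) — the reportable unit count is 105, meeting the 102 threshold — but (i) sets (h) aside: (i) operates — the qualifying period is 120 days, meeting the 120 days threshold. (j) would limit (i) — a current Standing Approval is held — but (k) sets (j) aside: (k) is triggered — the property is publicly advertised. So (c) applies.
Exception (d): the coverage ratio is 65%, under the 71% limit; a Small Lessor Declaration is on file — every condition holds. But applying paragraph (l): (l) is triggered — a current Provisional Declaration is held. (d) is therefore removed.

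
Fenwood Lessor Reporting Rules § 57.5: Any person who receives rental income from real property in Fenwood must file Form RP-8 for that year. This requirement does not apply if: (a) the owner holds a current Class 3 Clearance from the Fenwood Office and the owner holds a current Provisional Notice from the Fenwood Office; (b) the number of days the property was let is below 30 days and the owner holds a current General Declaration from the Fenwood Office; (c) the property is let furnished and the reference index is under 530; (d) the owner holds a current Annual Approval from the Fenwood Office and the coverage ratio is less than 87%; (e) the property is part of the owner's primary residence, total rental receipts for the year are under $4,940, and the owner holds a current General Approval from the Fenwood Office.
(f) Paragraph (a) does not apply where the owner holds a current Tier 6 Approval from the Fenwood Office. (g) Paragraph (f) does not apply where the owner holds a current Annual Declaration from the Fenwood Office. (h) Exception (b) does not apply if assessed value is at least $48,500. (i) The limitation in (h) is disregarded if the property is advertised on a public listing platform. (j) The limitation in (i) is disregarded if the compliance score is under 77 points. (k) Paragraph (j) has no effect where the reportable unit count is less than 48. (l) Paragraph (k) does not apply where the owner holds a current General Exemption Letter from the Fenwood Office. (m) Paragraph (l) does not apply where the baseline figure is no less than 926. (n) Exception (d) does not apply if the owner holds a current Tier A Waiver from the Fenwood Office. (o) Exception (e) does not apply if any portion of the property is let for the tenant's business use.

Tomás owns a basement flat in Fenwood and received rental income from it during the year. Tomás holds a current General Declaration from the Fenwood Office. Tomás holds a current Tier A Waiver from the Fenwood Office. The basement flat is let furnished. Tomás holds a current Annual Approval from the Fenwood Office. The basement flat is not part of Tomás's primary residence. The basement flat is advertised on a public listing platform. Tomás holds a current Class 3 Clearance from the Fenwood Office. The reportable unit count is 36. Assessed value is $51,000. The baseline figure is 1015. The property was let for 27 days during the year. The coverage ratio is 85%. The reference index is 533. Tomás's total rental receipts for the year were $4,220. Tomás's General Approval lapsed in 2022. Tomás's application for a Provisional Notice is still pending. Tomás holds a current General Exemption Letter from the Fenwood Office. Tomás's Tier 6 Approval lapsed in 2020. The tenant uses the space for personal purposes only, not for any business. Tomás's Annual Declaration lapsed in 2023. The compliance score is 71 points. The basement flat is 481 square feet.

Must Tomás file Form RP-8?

Exception (a) does not apply: the Provisional Notice is not current.
Exception (b) is satisfied on its face — the number of days the property was let is 27 days, below the 30 days limit; a current General Declaration is held. Considering the limiting provisions: (h) is triggered (assessed value is $51,000, meeting the $48,500 threshold), but yields to (i): (i) operates against (h): the property is publicly advertised. (j) would limit (i) — the compliance score is 71 points, under the 77 points limit — but (k) sets (j) aside: (k) is triggered — the reportable unit count is 36, less than the 48 limit. (l) would limit (k) — a current General Exemption Letter is held — but (m) sets (l) aside: (m) is engaged — the baseline figure is 1,015, meeting the 926 threshold. So (b) applies.
Exception (c) requires that the reference index is under 530; but the reference index is 533, not under 530, so (c) is unavailable.
Exception (d) is satisfied on its face — a current Annual Approval is held; the coverage ratio is 85%, less than the 87% limit. But: (n) operates against (d): a current Tier A Waiver is held. Exception (d) does not apply.
Exception (e) does not apply: the basement flat is not part of the primary residence.

No — exception (b) applies; Tomás is not required to file Form RP-8.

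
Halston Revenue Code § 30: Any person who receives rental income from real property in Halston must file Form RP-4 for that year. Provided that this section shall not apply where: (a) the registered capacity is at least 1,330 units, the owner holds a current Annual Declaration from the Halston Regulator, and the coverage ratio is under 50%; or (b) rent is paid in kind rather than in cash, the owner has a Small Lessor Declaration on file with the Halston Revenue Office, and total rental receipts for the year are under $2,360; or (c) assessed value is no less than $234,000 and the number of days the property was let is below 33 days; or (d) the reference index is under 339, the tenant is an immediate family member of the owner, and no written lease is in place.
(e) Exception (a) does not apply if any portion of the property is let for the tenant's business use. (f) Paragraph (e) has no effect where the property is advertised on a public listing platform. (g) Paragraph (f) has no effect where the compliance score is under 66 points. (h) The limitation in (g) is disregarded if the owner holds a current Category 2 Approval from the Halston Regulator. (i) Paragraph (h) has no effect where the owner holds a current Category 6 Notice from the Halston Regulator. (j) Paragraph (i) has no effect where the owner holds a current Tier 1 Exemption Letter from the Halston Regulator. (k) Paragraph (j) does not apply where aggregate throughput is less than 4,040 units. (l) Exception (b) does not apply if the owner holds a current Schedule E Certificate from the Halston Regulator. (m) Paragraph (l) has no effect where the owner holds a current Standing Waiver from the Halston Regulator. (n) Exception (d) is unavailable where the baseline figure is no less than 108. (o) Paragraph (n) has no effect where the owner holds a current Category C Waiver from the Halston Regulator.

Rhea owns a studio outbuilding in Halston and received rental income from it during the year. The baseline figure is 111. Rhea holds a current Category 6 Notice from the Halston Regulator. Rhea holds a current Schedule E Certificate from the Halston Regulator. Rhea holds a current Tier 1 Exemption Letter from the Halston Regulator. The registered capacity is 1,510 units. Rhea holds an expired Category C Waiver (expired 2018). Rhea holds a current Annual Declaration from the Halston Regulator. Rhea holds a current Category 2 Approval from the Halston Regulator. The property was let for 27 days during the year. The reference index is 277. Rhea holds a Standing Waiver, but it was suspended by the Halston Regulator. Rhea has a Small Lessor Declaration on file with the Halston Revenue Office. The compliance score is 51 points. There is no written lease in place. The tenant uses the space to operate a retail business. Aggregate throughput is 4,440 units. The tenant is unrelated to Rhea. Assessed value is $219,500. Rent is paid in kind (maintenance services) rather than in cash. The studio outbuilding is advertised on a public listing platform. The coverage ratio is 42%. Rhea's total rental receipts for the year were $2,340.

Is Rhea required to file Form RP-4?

Exception (a) is satisfied on its face — the registered capacity is 1,510 units, meeting the 1,330 units threshold; a current Annual Declaration is held; the coverage ratio is 42%, under the 50% limit. As to paragraphs (e)–(k): (e) operates (the space is let for business use), but is overridden by (f): (f) operates against (e): the property is publicly advertised. (g) would limit (f) — the compliance score is 51 points, under the 66 points limit — but (h) sets (g) aside: (h) operates against (g): a current Category 2 Approval is held. (i) operates (a current Category 6 Notice is held), but is set aside by (j): (j) operates against (i): a current Tier 1 Exemption Letter is held. (k) is not triggered (aggregate throughput is 4,440 units, not less than 4,040 units), so (j) stands. So (a) applies.
Exception (b): rent is paid in kind; a Small Lessor Declaration is on file; total rental receipts for the year are $2,340, under the $2,360 limit — every condition holds. But: (l) is triggered — a current Schedule E Certificate is held. (m), which would lift (l), is inapplicable — the Standing Waiver is not current. So (b) is unavailable.
Exception (c) does not apply: assessed value is $219,500, short of $234,000.
Exception (d) does not apply: the tenant is unrelated to the owner.

No — exception (a) applies; Rhea is not required to file Form RP-4.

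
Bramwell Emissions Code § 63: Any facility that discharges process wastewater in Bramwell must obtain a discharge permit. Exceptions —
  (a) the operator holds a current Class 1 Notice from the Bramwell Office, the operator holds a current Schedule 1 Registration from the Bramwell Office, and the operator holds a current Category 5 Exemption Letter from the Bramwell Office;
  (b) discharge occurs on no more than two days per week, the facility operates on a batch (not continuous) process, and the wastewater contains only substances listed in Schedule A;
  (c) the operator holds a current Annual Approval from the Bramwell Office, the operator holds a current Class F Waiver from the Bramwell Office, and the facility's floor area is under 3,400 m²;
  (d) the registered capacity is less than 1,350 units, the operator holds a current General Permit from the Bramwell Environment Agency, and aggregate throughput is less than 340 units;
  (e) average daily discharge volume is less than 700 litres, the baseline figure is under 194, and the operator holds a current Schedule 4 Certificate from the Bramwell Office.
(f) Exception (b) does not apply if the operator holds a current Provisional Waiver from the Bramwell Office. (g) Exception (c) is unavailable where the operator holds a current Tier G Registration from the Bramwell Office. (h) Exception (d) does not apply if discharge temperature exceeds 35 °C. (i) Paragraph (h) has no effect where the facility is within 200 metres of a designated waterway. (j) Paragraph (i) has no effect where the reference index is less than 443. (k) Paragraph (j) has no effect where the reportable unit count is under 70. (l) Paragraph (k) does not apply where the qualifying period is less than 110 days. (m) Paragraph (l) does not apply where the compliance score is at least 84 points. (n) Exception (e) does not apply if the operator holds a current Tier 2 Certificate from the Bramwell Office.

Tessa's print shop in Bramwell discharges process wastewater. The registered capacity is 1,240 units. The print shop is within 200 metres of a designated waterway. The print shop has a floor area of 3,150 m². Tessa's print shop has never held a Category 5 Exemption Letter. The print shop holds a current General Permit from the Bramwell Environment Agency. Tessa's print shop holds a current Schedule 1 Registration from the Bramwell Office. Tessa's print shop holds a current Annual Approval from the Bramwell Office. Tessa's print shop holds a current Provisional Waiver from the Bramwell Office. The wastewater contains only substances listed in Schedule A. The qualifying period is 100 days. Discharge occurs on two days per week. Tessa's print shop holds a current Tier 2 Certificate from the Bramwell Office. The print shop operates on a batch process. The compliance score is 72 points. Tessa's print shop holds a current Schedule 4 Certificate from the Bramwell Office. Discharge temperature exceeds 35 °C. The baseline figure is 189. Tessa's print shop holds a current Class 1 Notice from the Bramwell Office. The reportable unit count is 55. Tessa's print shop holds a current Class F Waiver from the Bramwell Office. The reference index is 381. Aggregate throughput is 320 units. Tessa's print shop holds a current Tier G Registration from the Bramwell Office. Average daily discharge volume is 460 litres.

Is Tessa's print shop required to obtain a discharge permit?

Yes — Tessa's print shop must obtain a discharge permit.

Exception (a) requires that the operator holds a current Category 5 Exemption Letter from the Bramwell Office; but the Category 5 Exemption Letter is not current, so (a) is unavailable.
Exception (b) is satisfied on its face — discharge occurs on no more than two days per week; the facility operates on a batch process; the wastewater is Schedule-A-only. But: (f) is engaged — a current Provisional Waiver is held. (b) is therefore removed.
Exception (c) is satisfied on its face — a current Annual Approval is held; a current Class F Waiver is held; the facility's floor area is 3,150 m², under the 3,400 m² limit. However, paragraph (g) must be considered: (g) operates — a current Tier G Registration is held. Exception (c) does not apply.
Exception (d): the registered capacity is 1,240 units, less than the 1,350 units limit; a current General Permit is held; aggregate throughput is 320 units, less than the 340 units limit — every condition holds. But: (h) is triggered — discharge temperature exceeds 35 °C. (i) applies (the print shop is within 200 m of a designated waterway), but is itself disapplied by (j): (j) operates against (i): the reference index is 381, less than the 443 limit. (k) would limit (j) — the reportable unit count is 55, under the 70 limit — but (l) sets (k) aside: (l) operates — the qualifying period is 100 days, less than the 110 days limit. (m) is inapplicable (the compliance score is 72 points, short of 84 points), so (l) stands. Exception (d) does not apply.
Exception (e) is satisfied on its face — average daily discharge volume is 460 litres, less than the 700 litres limit; the baseline figure is 189, under the 194 limit; a current Schedule 4 Certificate is held. Turning to paragraph (n): (n) operates against (e): a current Tier 2 Certificate is held. Exception (e) does not apply.
Every exception is unavailable, so the rule governs.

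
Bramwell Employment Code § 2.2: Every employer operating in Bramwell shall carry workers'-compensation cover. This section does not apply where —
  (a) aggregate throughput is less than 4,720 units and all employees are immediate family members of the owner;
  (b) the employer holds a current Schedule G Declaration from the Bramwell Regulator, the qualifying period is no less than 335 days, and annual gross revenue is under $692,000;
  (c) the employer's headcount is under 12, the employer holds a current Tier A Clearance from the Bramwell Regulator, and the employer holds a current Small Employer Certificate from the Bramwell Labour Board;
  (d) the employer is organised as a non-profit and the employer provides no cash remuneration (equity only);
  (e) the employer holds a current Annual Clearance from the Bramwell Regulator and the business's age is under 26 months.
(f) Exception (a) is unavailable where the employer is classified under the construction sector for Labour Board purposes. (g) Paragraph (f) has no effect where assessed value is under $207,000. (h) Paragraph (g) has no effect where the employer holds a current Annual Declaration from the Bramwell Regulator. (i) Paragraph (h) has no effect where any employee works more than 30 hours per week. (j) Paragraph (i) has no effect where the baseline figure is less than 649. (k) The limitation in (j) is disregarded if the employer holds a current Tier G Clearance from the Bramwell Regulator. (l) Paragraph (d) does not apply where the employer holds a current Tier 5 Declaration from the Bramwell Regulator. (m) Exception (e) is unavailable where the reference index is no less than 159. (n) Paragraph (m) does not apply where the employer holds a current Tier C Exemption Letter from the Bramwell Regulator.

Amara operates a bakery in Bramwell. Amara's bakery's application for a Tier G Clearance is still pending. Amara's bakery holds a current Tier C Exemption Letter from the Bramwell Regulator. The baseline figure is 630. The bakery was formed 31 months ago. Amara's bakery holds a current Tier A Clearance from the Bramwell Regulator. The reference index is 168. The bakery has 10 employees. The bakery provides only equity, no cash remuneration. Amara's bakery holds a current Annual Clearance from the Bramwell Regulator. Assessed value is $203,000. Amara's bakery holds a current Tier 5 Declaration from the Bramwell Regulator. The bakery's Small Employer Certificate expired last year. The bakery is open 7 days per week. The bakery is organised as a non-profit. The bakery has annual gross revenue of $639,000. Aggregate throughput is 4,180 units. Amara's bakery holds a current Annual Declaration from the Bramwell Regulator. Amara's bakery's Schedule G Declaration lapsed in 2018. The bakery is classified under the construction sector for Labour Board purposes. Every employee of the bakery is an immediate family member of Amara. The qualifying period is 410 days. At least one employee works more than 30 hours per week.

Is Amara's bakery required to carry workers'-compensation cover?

Yes — Amara's bakery must carry workers'-compensation cover.

Exception (a): aggregate throughput is 4,180 units, less than the 4,720 units limit; every employee is an immediate family member — every condition holds. But applying paragraphs (f)–(k): (f) applies — the bakery is classified under the construction sector. (g) would limit (f) — assessed value is $203,000, under the $207,000 limit — but (h) sets (g) aside: (h) is triggered — a current Annual Declaration is held. (i) is engaged (at least one employee exceeds 30 hours/week), but is itself disapplied by (j): (j) operates against (i): the baseline figure is 630, less than the 649 limit. (k) is not triggered (no current Tier G Clearance is held), so (j) stands. Exception (a) does not apply.
Exception (b) requires that the employer holds a current Schedule G Declaration from the Bramwell Regulator; but no current Schedule G Declaration is held, so (b) is unavailable.
Exception (c) does not apply: the Small Employer Certificate has expired.
Exception (d): the employer is a non-profit; remuneration is equity-only — every condition holds. Turning to paragraph (l): (l) operates — a current Tier 5 Declaration is held. Exception (d) does not apply.
Exception (e) does not apply: the business's age is 31 months, not under 26 months.
No exception is made out. Amara's bakery falls within the general rule.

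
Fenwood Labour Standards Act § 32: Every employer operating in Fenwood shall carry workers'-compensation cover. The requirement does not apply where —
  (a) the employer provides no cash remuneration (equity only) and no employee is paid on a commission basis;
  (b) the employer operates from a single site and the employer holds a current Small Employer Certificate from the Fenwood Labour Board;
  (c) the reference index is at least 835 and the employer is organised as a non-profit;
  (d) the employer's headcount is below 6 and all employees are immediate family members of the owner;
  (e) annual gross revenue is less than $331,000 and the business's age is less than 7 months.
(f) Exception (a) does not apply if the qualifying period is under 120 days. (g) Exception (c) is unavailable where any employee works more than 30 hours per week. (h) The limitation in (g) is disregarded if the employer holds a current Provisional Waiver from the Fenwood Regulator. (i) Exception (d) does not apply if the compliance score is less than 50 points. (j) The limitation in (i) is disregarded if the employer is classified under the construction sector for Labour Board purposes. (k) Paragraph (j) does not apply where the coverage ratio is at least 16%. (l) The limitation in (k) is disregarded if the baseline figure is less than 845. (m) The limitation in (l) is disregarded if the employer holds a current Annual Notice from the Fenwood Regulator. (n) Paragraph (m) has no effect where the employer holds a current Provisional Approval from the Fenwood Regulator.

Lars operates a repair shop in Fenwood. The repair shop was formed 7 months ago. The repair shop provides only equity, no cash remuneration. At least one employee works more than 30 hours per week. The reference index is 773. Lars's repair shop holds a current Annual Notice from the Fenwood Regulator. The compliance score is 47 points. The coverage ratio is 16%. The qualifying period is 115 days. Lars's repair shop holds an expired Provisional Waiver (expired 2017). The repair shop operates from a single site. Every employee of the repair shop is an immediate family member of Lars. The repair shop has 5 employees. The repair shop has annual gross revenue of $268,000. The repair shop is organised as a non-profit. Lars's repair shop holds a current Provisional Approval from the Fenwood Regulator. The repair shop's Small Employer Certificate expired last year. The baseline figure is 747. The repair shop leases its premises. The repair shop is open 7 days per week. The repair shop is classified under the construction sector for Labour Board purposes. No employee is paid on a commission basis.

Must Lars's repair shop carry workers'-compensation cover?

No — exception (d) applies; Lars's repair shop is not required to carry workers'-compensation cover.

Exception (a)'s conditions are all satisfied: remuneration is equity-only; no employee is paid on commission. Turning to paragraph (f): (f) operates against (a): the qualifying period is 115 days, under the 120 days limit. Exception (a) does not apply.
Exception (b) fails — the Small Employer Certificate has expired.
Exception (c) does not apply: the reference index is 773, short of 835.
Exception (d): the employer's headcount is 5, below the 6 limit; every employee is an immediate family member — every condition holds. Considering the limiting provisions: (i) operates (the compliance score is 47 points, less than the 50 points limit), but yields to (j): (j) operates against (i): the repair shop is classified under the construction sector. (k) would limit (j) — the coverage ratio is 16%, meeting the 16% threshold — but (l) sets (k) aside: (l) operates against (k): the baseline figure is 747, less than the 845 limit. (m) operates (a current Annual Notice is held), but is set aside by (n): (n) is engaged — a current Provisional Approval is held. So (d) applies.
Exception (e) fails — the business's age is 7 months, not less than 7 months.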